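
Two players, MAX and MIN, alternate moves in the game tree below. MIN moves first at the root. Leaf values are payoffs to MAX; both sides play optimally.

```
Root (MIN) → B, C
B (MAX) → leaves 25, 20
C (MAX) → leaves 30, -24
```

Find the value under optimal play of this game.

25

B (MAX): max(25, 20) = 25
C (MAX): max(30, -24) = 30
Root (MIN): min(25, 30) = 25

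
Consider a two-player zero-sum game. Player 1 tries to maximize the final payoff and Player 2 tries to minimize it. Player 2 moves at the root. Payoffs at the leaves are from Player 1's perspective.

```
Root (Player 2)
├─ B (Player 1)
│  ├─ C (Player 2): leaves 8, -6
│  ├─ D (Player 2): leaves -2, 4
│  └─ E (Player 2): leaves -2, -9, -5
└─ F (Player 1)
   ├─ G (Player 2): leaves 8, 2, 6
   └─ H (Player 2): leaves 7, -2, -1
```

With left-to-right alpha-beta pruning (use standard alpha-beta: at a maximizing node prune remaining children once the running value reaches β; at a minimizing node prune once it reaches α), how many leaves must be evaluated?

8

C [α=-∞,β=+∞]: v=-6
D [α=-6,β=+∞]: v=-2
E [α=-2,β=+∞]: v=-2 after child 1 ≤ α → α-cutoff, skip 2
B [α=-∞,β=+∞]: v=-2
G [α=-∞,β=-2]: v=2
F [α=-∞,β=-2]: v=2 after child 1 ≥ β → β-cutoff, skip 1
Root [α=-∞,β=+∞]: v=-2
Leaves evaluated: 8 of 13.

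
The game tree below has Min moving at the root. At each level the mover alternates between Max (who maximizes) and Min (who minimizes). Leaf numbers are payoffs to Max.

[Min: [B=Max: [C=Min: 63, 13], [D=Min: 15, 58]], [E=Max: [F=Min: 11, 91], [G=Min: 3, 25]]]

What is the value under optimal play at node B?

C: min(63, 13) = 13
D: min(15, 58) = 15
B: max(13, 15) = 15

15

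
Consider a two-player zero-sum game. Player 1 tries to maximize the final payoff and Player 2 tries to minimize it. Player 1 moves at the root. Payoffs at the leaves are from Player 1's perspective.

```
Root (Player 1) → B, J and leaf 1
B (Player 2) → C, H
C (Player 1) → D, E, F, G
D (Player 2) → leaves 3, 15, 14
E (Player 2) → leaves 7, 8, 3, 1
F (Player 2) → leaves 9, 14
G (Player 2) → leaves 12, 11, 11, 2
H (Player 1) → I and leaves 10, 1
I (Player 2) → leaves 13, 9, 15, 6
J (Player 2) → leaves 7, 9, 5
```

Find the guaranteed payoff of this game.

D (Player 2): min(3, 15, 14) = 3
E (Player 2): min(7, 8, 3, 1) = 1
F (Player 2): min(9, 14) = 9
G (Player 2): min(12, 11, 11, 2) = 2
C (Player 1): max(3, 1, 9, 2) = 9
I (Player 2): min(13, 9, 15, 6) = 6
H (Player 1): max(6, 10, 1) = 10
B (Player 2): min(9, 10) = 9
J (Player 2): min(7, 9, 5) = 5
Root (Player 1): max(9, 5, 1) = 9

9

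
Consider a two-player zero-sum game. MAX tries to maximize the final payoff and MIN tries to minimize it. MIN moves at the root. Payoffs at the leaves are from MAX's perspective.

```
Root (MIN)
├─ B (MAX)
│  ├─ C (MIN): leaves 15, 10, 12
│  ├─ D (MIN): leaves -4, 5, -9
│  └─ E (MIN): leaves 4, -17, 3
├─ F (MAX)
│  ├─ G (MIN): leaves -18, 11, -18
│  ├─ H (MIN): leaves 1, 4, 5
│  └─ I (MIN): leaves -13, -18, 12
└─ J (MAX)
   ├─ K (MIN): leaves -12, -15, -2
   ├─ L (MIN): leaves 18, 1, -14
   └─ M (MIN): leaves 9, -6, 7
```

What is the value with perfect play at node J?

K: min(-12, -15, -2) = -15
L: min(18, 1, -14) = -14
M: min(9, -6, 7) = -6
J: max(-15, -14, -6) = -6

-6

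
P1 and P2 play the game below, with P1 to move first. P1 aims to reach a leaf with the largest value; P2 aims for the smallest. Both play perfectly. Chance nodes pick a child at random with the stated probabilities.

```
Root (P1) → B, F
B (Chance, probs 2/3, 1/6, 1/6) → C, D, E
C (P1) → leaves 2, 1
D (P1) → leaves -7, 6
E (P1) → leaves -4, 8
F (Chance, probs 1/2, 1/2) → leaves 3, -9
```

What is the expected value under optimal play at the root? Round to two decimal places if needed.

3.67

C (P1): max(2, 1) = 2
D (P1): max(-7, 6) = 6
E (P1): max(-4, 8) = 8
B (Chance): 2/3·2 + 1/6·6 + 1/6·8 = 3.67
F (Chance): 1/2·3 + 1/2·-9 = -3
Root (P1): max(3.67, -3) = 3.67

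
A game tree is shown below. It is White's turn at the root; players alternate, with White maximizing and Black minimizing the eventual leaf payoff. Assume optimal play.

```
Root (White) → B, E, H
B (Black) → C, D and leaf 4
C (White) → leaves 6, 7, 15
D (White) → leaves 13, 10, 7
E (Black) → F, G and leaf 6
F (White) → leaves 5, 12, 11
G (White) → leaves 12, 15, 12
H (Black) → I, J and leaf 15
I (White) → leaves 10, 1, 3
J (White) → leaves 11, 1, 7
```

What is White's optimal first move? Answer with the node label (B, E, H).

C (White): max(6, 7, 15) = 15
D (White): max(13, 10, 7) = 13
B (Black): min(15, 13, 4) = 4
F (White): max(5, 12, 11) = 12
G (White): max(12, 15, 12) = 15
E (Black): min(12, 15, 6) = 6
I (White): max(10, 1, 3) = 10
J (White): max(11, 1, 7) = 11
H (Black): min(10, 11, 15) = 10
Root (White): max(4, 6, 10) = 10
White picks the child with the highest value: H (value 10).

H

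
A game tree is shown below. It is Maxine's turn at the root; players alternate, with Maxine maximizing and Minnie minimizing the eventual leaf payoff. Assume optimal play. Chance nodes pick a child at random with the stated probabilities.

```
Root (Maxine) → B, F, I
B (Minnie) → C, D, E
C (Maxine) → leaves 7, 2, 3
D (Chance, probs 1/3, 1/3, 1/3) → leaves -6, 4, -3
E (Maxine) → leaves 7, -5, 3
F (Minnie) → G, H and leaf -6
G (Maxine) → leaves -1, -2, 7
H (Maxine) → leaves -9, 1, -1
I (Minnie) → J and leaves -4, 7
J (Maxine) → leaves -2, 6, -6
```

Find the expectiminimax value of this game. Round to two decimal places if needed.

-1.67

C (Maxine): max(7, 2, 3) = 7
D (Chance): 1/3·-6 + 1/3·4 + 1/3·-3 = -1.67
E (Maxine): max(7, -5, 3) = 7
B (Minnie): min(7, -1.67, 7) = -1.67
G (Maxine): max(-1, -2, 7) = 7
H (Maxine): max(-9, 1, -1) = 1
F (Minnie): min(7, 1, -6) = -6
J (Maxine): max(-2, 6, -6) = 6
I (Minnie): min(6, -4, 7) = -4
Root (Maxine): max(-1.67, -6, -4) = -1.67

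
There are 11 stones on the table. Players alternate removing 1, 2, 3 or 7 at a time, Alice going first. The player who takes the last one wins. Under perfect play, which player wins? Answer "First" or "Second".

Compute winning (W) and losing (L) positions by backward induction:
i:   0  1  2  3  4  5  6  7  8  9 10 11
     L  W  W  W  L  W  W  W  L  W  W  W
Position 11 is W, so the first player wins.

First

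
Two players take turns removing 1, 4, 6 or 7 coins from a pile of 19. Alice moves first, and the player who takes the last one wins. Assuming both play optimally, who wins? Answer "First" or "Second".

First

Positions where the player to move wins (W) vs loses (L):
i:   0  1  2  3  4  5  6  7  8  9 10 11 12 13 14 15 16 17 18 19
     L  W  L  W  W  L  W  W  W  W  L  W  W  L  W  L  W  W  L  W
Position 19 is W, so the first player wins.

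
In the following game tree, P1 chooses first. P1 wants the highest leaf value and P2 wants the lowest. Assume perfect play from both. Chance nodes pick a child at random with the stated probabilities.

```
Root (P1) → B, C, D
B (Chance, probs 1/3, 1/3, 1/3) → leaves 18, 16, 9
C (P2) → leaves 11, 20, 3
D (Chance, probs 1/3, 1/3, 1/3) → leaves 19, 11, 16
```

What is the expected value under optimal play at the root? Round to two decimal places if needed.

15.33

B (Chance): 1/3·18 + 1/3·16 + 1/3·9 = 14.33
C (P2): min(11, 20, 3) = 3
D (Chance): 1/3·19 + 1/3·11 + 1/3·16 = 15.33
Root (P1): max(14.33, 3, 15.33) = 15.33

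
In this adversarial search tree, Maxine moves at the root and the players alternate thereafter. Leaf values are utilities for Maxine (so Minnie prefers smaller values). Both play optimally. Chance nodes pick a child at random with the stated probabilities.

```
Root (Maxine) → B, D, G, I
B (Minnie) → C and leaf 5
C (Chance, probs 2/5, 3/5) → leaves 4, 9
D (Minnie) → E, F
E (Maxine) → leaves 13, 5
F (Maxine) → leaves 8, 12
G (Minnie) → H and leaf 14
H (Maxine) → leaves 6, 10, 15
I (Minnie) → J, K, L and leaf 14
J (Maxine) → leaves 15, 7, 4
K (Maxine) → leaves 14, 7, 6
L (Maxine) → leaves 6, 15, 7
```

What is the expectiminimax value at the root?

C (Chance): 2/5·4 + 3/5·9 = 7
B (Minnie): min(7, 5) = 5
E (Maxine): max(13, 5) = 13
F (Maxine): max(8, 12) = 12
D (Minnie): min(13, 12) = 12
H (Maxine): max(6, 10, 15) = 15
G (Minnie): min(15, 14) = 14
J (Maxine): max(15, 7, 4) = 15
K (Maxine): max(14, 7, 6) = 14
L (Maxine): max(6, 15, 7) = 15
I (Minnie): min(15, 14, 15, 14) = 14
Root (Maxine): max(5, 12, 14, 14) = 14

14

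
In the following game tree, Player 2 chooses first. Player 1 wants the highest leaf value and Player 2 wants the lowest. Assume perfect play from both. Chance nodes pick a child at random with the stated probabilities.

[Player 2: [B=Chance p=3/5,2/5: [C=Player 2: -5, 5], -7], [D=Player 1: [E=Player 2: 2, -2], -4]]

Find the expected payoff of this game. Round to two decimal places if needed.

-5.8

C (Player 2): min(-5, 5) = -5
B (Chance): 3/5·-5 + 2/5·-7 = -5.8
E (Player 2): min(2, -2) = -2
D (Player 1): max(-2, -4) = -2
Root (Player 2): min(-5.8, -2) = -5.8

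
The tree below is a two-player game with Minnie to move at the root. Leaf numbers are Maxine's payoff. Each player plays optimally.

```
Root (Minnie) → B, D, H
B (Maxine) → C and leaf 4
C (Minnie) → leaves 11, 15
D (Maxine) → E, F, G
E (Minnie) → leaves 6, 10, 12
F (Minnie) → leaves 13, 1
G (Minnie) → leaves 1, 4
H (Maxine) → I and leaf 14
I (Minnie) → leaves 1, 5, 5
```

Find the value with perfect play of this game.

C (Minnie): min(11, 15) = 11
B (Maxine): max(11, 4) = 11
E (Minnie): min(6, 10, 12) = 6
F (Minnie): min(13, 1) = 1
G (Minnie): min(1, 4) = 1
D (Maxine): max(6, 1, 1) = 6
I (Minnie): min(1, 5, 5) = 1
H (Maxine): max(1, 14) = 14
Root (Minnie): min(11, 6, 14) = 6

6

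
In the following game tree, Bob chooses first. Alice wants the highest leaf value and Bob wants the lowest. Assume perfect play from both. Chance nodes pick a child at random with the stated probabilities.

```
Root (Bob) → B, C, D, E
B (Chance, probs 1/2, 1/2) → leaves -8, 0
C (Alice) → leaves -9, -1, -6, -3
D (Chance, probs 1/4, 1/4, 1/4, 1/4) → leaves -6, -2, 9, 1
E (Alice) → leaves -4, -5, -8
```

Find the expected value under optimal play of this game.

B (Chance): 1/2·-8 + 1/2·0 = -4
C (Alice): max(-9, -1, -6, -3) = -1
D (Chance): 1/4·-6 + 1/4·-2 + 1/4·9 + 1/4·1 = 0.5
E (Alice): max(-4, -5, -8) = -4
Root (Bob): min(-4, -1, 0.5, -4) = -4

-4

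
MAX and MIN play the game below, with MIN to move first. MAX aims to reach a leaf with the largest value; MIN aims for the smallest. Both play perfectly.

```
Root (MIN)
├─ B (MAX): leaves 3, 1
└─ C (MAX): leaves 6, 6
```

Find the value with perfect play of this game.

B (MAX): max(3, 1) = 3
C (MAX): max(6, 6) = 6
Root (MIN): min(3, 6) = 3

3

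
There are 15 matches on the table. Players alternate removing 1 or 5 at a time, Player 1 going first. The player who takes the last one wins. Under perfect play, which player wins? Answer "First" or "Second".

First

W/L table (W = player to move can force a win):
i:   0  1  2  3  4  5  6  7  8  9 10 11 12 13 14 15
     L  W  L  W  L  W  L  W  L  W  L  W  L  W  L  W
Position 15 is W, so the first player wins.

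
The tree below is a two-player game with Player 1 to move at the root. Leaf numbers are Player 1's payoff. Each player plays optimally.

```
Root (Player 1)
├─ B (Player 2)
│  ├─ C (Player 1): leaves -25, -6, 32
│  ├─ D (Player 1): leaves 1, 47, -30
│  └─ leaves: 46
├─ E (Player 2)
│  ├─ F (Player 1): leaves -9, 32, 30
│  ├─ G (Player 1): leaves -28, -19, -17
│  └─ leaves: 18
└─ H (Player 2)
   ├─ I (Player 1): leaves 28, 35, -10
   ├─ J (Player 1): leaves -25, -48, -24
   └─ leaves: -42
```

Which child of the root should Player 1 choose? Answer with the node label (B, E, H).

C (Player 1): max(-25, -6, 32) = 32
D (Player 1): max(1, 47, -30) = 47
B (Player 2): min(32, 47, 46) = 32
F (Player 1): max(-9, 32, 30) = 32
G (Player 1): max(-28, -19, -17) = -17
E (Player 2): min(32, -17, 18) = -17
I (Player 1): max(28, 35, -10) = 35
J (Player 1): max(-25, -48, -24) = -24
H (Player 2): min(35, -24, -42) = -42
Root (Player 1): max(32, -17, -42) = 32
Player 1 picks the child with the highest value: B (value 32).

B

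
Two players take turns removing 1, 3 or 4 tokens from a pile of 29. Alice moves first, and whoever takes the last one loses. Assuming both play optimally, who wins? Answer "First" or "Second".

Second

Mark each pile size as W (mover wins) or L (mover loses):
i:   0  1  2  3  4  5  6  7  8  9 10 11 12 13 14 15 16 17 18 19 20 21 22 23 24 25 26 27 28 29
     W  L  W  L  W  W  W  W  L  W  L  W  W  W  W  L  W  L  W  W  W  W  L  W  L  W  W  W  W  L
Position 29 is L, so the second player wins.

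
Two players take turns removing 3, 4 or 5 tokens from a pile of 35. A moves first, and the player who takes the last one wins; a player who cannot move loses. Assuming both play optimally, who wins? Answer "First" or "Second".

First

Mark each pile size as W (mover wins) or L (mover loses):
i:   0  1  2  3  4  5  6  7  8  9 10 11 12 13 14 15 16 17 18 19 20 21 22 23 24 25 26 27 28 29 30 31 32 33 34 35
     L  L  L  W  W  W  W  W  L  L  L  W  W  W  W  W  L  L  L  W  W  W  W  W  L  L  L  W  W  W  W  W  L  L  L  W
Position 35 is W, so the first player wins.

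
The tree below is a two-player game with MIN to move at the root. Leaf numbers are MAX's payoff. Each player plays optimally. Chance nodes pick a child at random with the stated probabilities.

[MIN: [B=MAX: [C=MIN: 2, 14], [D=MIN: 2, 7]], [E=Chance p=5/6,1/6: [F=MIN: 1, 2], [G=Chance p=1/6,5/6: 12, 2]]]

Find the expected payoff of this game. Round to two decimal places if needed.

1.44

C (MIN): min(2, 14) = 2
D (MIN): min(2, 7) = 2
B (MAX): max(2, 2) = 2
F (MIN): min(1, 2) = 1
G (Chance): 1/6·12 + 5/6·2 = 3.67
E (Chance): 5/6·1 + 1/6·3.67 = 1.44
Root (MIN): min(2, 1.44) = 1.44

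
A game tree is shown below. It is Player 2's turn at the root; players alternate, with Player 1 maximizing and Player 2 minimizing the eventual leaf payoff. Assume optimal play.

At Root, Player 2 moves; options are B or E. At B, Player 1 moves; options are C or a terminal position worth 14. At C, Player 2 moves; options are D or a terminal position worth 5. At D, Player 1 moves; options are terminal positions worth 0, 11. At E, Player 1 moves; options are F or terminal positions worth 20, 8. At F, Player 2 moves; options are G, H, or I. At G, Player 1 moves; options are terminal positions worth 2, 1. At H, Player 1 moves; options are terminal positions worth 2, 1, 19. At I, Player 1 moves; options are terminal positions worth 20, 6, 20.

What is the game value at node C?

5

D: max(0, 11) = 11
C: min(11, 5) = 5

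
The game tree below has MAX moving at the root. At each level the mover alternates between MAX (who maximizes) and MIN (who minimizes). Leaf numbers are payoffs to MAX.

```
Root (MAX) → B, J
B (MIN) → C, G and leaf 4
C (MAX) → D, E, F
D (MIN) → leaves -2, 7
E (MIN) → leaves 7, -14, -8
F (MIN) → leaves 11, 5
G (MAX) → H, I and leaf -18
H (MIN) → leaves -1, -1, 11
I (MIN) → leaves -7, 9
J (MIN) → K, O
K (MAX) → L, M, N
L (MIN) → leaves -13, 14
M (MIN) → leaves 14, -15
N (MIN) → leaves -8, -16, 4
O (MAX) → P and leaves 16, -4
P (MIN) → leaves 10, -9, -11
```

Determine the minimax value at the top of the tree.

D (MIN): min(-2, 7) = -2
E (MIN): min(7, -14, -8) = -14
F (MIN): min(11, 5) = 5
C (MAX): max(-2, -14, 5) = 5
H (MIN): min(-1, -1, 11) = -1
I (MIN): min(-7, 9) = -7
G (MAX): max(-1, -7, -18) = -1
B (MIN): min(5, -1, 4) = -1
L (MIN): min(-13, 14) = -13
M (MIN): min(14, -15) = -15
N (MIN): min(-8, -16, 4) = -16
K (MAX): max(-13, -15, -16) = -13
P (MIN): min(10, -9, -11) = -11
O (MAX): max(-11, 16, -4) = 16
J (MIN): min(-13, 16) = -13
Root (MAX): max(-1, -13) = -1

-1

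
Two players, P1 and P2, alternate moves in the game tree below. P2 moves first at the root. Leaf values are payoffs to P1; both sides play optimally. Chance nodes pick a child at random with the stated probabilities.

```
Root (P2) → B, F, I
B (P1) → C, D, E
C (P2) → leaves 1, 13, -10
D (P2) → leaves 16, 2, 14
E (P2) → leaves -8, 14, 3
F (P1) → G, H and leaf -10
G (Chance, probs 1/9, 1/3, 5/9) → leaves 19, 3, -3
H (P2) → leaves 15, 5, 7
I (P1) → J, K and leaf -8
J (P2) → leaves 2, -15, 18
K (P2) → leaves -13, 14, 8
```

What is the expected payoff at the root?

-8

C (P2): min(1, 13, -10) = -10
D (P2): min(16, 2, 14) = 2
E (P2): min(-8, 14, 3) = -8
B (P1): max(-10, 2, -8) = 2
G (Chance): 1/9·19 + 1/3·3 + 5/9·-3 = 1.44
H (P2): min(15, 5, 7) = 5
F (P1): max(1.44, 5, -10) = 5
J (P2): min(2, -15, 18) = -15
K (P2): min(-13, 14, 8) = -13
I (P1): max(-15, -13, -8) = -8
Root (P2): min(2, 5, -8) = -8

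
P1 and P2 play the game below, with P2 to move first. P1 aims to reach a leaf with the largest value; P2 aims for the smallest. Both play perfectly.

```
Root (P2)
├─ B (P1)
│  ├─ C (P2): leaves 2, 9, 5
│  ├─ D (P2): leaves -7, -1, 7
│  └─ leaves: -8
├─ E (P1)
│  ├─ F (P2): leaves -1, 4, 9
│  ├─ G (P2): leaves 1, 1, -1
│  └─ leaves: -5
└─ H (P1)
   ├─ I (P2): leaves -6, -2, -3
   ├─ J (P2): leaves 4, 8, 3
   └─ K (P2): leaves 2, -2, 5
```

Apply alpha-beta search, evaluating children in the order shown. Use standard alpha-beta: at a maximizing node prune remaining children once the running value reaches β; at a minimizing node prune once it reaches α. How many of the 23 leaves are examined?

18

C [α=-∞,β=+∞]: v=2
D [α=2,β=+∞]: v=-7 after child 1 ≤ α → α-cutoff, skip 2
B [α=-∞,β=+∞]: v=2
F [α=-∞,β=2]: v=-1
G [α=-1,β=2]: v=-1
E [α=-∞,β=2]: v=-1
I [α=-∞,β=-1]: v=-6
J [α=-6,β=-1]: v=3
H [α=-∞,β=-1]: v=3 after child 2 ≥ β → β-cutoff, skip 1
Root [α=-∞,β=+∞]: v=-1
Leaves evaluated: 18 of 23.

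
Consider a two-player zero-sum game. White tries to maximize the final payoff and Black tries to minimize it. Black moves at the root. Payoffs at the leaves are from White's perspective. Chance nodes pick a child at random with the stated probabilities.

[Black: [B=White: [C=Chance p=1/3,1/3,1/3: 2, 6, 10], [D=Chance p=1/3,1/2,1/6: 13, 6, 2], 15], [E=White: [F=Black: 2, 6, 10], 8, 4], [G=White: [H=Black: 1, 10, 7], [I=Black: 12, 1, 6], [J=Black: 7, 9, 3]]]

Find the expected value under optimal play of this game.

C (Chance): 1/3·2 + 1/3·6 + 1/3·10 = 6
D (Chance): 1/3·13 + 1/2·6 + 1/6·2 = 7.67
B (White): max(6, 7.67, 15) = 15
F (Black): min(2, 6, 10) = 2
E (White): max(2, 8, 4) = 8
H (Black): min(1, 10, 7) = 1
I (Black): min(12, 1, 6) = 1
J (Black): min(7, 9, 3) = 3
G (White): max(1, 1, 3) = 3
Root (Black): min(15, 8, 3) = 3

3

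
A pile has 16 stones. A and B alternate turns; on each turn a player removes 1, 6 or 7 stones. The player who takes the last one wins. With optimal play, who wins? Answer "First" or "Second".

Compute winning (W) and losing (L) positions by backward induction:
i:   0  1  2  3  4  5  6  7  8  9 10 11 12 13 14 15 16
     L  W  L  W  L  W  W  W  W  W  W  W  L  W  L  W  L
Position 16 is L, so the second player wins.

Second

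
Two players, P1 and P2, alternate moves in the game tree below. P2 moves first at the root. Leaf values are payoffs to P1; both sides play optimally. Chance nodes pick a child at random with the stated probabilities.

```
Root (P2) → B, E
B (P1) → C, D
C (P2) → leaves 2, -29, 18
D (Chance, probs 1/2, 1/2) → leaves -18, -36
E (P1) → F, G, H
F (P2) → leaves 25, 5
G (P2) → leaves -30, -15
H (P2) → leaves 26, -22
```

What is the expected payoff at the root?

C (P2): min(2, -29, 18) = -29
D (Chance): 1/2·-18 + 1/2·-36 = -27
B (P1): max(-29, -27) = -27
F (P2): min(25, 5) = 5
G (P2): min(-30, -15) = -30
H (P2): min(26, -22) = -22
E (P1): max(5, -30, -22) = 5
Root (P2): min(-27, 5) = -27

-27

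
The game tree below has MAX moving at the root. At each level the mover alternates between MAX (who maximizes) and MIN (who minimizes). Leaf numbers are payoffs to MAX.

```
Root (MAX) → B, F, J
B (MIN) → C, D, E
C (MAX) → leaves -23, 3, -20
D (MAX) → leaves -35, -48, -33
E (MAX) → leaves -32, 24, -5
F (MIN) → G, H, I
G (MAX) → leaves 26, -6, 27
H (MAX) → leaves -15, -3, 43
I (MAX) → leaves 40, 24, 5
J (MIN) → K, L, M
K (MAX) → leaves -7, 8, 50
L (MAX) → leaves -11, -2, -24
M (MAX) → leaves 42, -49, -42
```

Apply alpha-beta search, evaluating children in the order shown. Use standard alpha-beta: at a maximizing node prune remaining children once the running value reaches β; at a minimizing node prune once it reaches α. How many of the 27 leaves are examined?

20

C [α=-∞,β=+∞]: v=3
D [α=-∞,β=3]: v=-33
E [α=-∞,β=-33]: v=-32 after child 1 ≥ β → β-cutoff, skip 2
B [α=-∞,β=+∞]: v=-33
G [α=-33,β=+∞]: v=27
H [α=-33,β=27]: v=43
I [α=-33,β=27]: v=40 after child 1 ≥ β → β-cutoff, skip 2
F [α=-33,β=+∞]: v=27
K [α=27,β=+∞]: v=50
L [α=27,β=50]: v=-2
J [α=27,β=+∞]: v=-2 after child 2 ≤ α → α-cutoff, skip 1
Root [α=-∞,β=+∞]: v=27
Leaves evaluated: 20 of 27.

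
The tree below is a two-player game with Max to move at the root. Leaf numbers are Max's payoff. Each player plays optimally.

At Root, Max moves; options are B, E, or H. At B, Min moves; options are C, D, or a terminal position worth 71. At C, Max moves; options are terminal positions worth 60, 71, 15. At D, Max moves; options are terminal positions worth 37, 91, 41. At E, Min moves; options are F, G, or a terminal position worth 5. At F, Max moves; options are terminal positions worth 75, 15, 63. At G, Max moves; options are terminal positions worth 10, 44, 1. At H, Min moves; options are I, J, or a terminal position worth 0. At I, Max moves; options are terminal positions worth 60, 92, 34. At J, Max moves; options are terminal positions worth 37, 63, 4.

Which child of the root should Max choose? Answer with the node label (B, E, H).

B

C (Max): max(60, 71, 15) = 71
D (Max): max(37, 91, 41) = 91
B (Min): min(71, 91, 71) = 71
F (Max): max(75, 15, 63) = 75
G (Max): max(10, 44, 1) = 44
E (Min): min(75, 44, 5) = 5
I (Max): max(60, 92, 34) = 92
J (Max): max(37, 63, 4) = 63
H (Min): min(92, 63, 0) = 0
Root (Max): max(71, 5, 0) = 71
Max picks the child with the highest value: B (value 71).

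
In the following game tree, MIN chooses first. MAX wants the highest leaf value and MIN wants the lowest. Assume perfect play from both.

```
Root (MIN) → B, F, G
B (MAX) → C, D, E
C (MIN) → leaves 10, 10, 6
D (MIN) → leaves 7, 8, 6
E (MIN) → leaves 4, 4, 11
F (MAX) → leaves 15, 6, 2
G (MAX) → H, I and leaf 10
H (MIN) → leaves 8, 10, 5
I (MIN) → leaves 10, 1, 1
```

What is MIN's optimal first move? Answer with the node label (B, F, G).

B

C (MIN): min(10, 10, 6) = 6
D (MIN): min(7, 8, 6) = 6
E (MIN): min(4, 4, 11) = 4
B (MAX): max(6, 6, 4) = 6
F (MAX): max(15, 6, 2) = 15
H (MIN): min(8, 10, 5) = 5
I (MIN): min(10, 1, 1) = 1
G (MAX): max(5, 1, 10) = 10
Root (MIN): min(6, 15, 10) = 6
MIN picks the child with the lowest value: B (value 6).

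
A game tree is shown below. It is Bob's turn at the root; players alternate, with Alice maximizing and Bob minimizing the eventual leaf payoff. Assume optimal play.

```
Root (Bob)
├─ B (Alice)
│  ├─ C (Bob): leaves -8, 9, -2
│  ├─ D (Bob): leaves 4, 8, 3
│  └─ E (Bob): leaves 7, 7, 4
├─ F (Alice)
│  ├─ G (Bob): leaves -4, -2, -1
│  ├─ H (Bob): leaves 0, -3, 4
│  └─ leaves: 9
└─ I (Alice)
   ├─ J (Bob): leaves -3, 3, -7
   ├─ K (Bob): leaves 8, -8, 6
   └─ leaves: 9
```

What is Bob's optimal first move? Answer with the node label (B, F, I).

B

C (Bob): min(-8, 9, -2) = -8
D (Bob): min(4, 8, 3) = 3
E (Bob): min(7, 7, 4) = 4
B (Alice): max(-8, 3, 4) = 4
G (Bob): min(-4, -2, -1) = -4
H (Bob): min(0, -3, 4) = -3
F (Alice): max(-4, -3, 9) = 9
J (Bob): min(-3, 3, -7) = -7
K (Bob): min(8, -8, 6) = -8
I (Alice): max(-7, -8, 9) = 9
Root (Bob): min(4, 9, 9) = 4
Bob picks the child with the lowest value: B (value 4).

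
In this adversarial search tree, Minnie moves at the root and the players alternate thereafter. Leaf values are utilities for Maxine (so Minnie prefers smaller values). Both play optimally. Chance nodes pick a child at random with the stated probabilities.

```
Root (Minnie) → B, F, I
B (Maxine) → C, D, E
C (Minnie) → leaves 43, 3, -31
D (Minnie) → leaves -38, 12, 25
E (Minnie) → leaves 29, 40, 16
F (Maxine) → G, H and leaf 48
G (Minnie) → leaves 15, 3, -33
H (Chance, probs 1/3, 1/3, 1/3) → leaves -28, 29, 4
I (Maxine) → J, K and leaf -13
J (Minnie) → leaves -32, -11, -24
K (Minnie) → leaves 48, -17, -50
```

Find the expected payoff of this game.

C (Minnie): min(43, 3, -31) = -31
D (Minnie): min(-38, 12, 25) = -38
E (Minnie): min(29, 40, 16) = 16
B (Maxine): max(-31, -38, 16) = 16
G (Minnie): min(15, 3, -33) = -33
H (Chance): 1/3·-28 + 1/3·29 + 1/3·4 = 1.67
F (Maxine): max(-33, 1.67, 48) = 48
J (Minnie): min(-32, -11, -24) = -32
K (Minnie): min(48, -17, -50) = -50
I (Maxine): max(-32, -50, -13) = -13
Root (Minnie): min(16, 48, -13) = -13

-13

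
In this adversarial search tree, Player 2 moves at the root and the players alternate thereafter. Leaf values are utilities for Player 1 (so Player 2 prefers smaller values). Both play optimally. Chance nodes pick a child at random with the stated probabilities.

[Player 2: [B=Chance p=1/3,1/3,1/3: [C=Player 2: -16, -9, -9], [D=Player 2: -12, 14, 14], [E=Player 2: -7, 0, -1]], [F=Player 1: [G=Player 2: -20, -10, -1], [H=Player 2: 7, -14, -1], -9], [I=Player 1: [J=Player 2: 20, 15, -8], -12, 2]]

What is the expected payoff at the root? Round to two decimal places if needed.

-11.67

C (Player 2): min(-16, -9, -9) = -16
D (Player 2): min(-12, 14, 14) = -12
E (Player 2): min(-7, 0, -1) = -7
B (Chance): 1/3·-16 + 1/3·-12 + 1/3·-7 = -11.67
G (Player 2): min(-20, -10, -1) = -20
H (Player 2): min(7, -14, -1) = -14
F (Player 1): max(-20, -14, -9) = -9
J (Player 2): min(20, 15, -8) = -8
I (Player 1): max(-8, -12, 2) = 2
Root (Player 2): min(-11.67, -9, 2) = -11.67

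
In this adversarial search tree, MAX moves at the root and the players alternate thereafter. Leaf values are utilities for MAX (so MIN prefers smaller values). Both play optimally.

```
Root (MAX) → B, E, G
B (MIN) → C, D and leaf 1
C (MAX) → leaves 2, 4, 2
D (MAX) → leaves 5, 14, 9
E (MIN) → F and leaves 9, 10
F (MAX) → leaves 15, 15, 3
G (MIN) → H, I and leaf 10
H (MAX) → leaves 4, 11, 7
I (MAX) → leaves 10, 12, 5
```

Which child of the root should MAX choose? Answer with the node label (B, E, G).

G

C (MAX): max(2, 4, 2) = 4
D (MAX): max(5, 14, 9) = 14
B (MIN): min(4, 14, 1) = 1
F (MAX): max(15, 15, 3) = 15
E (MIN): min(15, 9, 10) = 9
H (MAX): max(4, 11, 7) = 11
I (MAX): max(10, 12, 5) = 12
G (MIN): min(11, 12, 10) = 10
Root (MAX): max(1, 9, 10) = 10
MAX picks the child with the highest value: G (value 10).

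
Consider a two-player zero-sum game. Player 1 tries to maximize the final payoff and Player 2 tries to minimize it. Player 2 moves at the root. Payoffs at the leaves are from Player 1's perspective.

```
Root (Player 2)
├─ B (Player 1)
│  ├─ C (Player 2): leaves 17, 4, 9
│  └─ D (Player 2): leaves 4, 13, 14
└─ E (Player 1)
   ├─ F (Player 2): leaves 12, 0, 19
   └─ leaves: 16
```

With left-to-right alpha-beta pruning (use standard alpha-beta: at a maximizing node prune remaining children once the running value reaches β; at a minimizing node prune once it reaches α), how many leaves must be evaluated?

8

C [α=-∞,β=+∞]: v=4
D [α=4,β=+∞]: v=4 after child 1 ≤ α → α-cutoff, skip 2
B [α=-∞,β=+∞]: v=4
F [α=-∞,β=4]: v=0
E [α=-∞,β=4]: v=16
Root [α=-∞,β=+∞]: v=4
Leaves evaluated: 8 of 10.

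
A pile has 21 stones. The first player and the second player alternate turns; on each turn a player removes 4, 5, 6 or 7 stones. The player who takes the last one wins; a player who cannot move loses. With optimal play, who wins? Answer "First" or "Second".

First

W/L table (W = player to move can force a win):
i:   0  1  2  3  4  5  6  7  8  9 10 11 12 13 14 15 16 17 18 19 20 21
     L  L  L  L  W  W  W  W  W  W  W  L  L  L  L  W  W  W  W  W  W  W
Position 21 is W, so the first player wins.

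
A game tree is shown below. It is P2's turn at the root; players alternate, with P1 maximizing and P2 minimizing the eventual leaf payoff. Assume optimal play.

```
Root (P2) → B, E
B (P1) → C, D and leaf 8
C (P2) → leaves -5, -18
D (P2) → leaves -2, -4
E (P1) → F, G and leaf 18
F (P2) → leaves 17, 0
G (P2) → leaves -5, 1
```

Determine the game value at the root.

C (P2): min(-5, -18) = -18
D (P2): min(-2, -4) = -4
B (P1): max(-18, -4, 8) = 8
F (P2): min(17, 0) = 0
G (P2): min(-5, 1) = -5
E (P1): max(0, -5, 18) = 18
Root (P2): min(8, 18) = 8

8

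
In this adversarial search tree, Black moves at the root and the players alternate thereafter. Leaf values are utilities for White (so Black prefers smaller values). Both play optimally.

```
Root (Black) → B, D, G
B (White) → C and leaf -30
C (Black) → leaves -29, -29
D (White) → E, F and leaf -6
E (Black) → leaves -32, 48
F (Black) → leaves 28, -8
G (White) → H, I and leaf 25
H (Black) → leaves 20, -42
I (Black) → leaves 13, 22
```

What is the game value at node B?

C: min(-29, -29) = -29
B: max(-29, -30) = -29

-29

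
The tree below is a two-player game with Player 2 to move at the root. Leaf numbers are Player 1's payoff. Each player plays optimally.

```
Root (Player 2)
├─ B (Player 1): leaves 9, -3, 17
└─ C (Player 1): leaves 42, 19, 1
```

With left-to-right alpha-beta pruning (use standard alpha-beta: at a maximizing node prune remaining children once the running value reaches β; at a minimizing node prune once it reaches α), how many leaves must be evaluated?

B [α=-∞,β=+∞]: v=17
C [α=-∞,β=17]: v=42 after child 1 ≥ β → β-cutoff, skip 2
Root [α=-∞,β=+∞]: v=17
Leaves evaluated: 4 of 6.

4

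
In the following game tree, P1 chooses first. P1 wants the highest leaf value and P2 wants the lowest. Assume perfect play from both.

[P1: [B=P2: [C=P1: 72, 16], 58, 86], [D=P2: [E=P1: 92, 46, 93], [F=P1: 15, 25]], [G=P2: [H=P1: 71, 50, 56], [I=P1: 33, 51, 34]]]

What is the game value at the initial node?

58

C (P1): max(72, 16) = 72
B (P2): min(72, 58, 86) = 58
E (P1): max(92, 46, 93) = 93
F (P1): max(15, 25) = 25
D (P2): min(93, 25) = 25
H (P1): max(71, 50, 56) = 71
I (P1): max(33, 51, 34) = 51
G (P2): min(71, 51) = 51
Root (P1): max(58, 25, 51) = 58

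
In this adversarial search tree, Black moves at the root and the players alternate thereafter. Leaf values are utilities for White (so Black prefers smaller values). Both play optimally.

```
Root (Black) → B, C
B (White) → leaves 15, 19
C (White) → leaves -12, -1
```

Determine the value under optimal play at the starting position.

B (White): max(15, 19) = 19
C (White): max(-12, -1) = -1
Root (Black): min(19, -1) = -1

-1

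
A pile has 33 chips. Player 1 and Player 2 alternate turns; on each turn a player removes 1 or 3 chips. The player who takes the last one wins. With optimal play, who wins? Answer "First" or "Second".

i:   0  1  2  3  4  5  6  7  8  9 10 11 12 13 14 15 16 17 18 19 20 21 22 23 24 25 26 27 28 29 30 31 32 33
     L  W  L  W  L  W  L  W  L  W  L  W  L  W  L  W  L  W  L  W  L  W  L  W  L  W  L  W  L  W  L  W  L  W
Position 33 is W, so the first player wins.

First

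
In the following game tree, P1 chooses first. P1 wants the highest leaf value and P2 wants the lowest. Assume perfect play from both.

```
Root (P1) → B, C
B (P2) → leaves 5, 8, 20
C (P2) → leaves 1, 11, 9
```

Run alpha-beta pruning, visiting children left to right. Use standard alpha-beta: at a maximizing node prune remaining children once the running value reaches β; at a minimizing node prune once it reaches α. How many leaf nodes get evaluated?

B [α=-∞,β=+∞]: v=5
C [α=5,β=+∞]: v=1 after child 1 ≤ α → α-cutoff, skip 2
Root [α=-∞,β=+∞]: v=5
Leaves evaluated: 4 of 6.

4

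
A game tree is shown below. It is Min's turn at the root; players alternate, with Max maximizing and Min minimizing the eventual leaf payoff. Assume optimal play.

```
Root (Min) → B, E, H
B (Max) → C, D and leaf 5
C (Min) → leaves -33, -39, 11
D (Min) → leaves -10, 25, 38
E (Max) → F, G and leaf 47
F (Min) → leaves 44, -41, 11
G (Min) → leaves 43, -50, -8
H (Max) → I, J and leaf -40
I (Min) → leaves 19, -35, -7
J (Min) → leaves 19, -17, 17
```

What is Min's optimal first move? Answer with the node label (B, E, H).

H

C (Min): min(-33, -39, 11) = -39
D (Min): min(-10, 25, 38) = -10
B (Max): max(-39, -10, 5) = 5
F (Min): min(44, -41, 11) = -41
G (Min): min(43, -50, -8) = -50
E (Max): max(-41, -50, 47) = 47
I (Min): min(19, -35, -7) = -35
J (Min): min(19, -17, 17) = -17
H (Max): max(-35, -17, -40) = -17
Root (Min): min(5, 47, -17) = -17
Min picks the child with the lowest value: H (value -17).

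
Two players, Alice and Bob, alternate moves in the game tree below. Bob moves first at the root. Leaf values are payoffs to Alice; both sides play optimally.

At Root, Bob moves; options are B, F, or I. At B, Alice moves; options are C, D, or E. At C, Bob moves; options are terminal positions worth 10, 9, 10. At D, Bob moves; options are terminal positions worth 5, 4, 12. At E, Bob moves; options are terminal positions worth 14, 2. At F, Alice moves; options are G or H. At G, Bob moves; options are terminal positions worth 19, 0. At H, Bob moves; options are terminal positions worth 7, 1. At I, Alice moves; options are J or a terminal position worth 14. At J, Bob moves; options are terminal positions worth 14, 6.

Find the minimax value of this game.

1

C (Bob): min(10, 9, 10) = 9
D (Bob): min(5, 4, 12) = 4
E (Bob): min(14, 2) = 2
B (Alice): max(9, 4, 2) = 9
G (Bob): min(19, 0) = 0
H (Bob): min(7, 1) = 1
F (Alice): max(0, 1) = 1
J (Bob): min(14, 6) = 6
I (Alice): max(6, 14) = 14
Root (Bob): min(9, 1, 14) = 1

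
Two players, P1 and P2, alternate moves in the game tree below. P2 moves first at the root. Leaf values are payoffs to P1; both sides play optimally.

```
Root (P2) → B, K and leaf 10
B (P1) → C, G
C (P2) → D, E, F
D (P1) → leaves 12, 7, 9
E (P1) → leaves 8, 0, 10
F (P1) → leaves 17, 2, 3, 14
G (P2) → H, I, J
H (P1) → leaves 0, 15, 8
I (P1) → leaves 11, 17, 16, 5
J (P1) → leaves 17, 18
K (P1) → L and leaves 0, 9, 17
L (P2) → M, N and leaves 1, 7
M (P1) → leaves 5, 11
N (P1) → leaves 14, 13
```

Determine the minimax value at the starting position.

D (P1): max(12, 7, 9) = 12
E (P1): max(8, 0, 10) = 10
F (P1): max(17, 2, 3, 14) = 17
C (P2): min(12, 10, 17) = 10
H (P1): max(0, 15, 8) = 15
I (P1): max(11, 17, 16, 5) = 17
J (P1): max(17, 18) = 18
G (P2): min(15, 17, 18) = 15
B (P1): max(10, 15) = 15
M (P1): max(5, 11) = 11
N (P1): max(14, 13) = 14
L (P2): min(11, 14, 1, 7) = 1
K (P1): max(1, 0, 9, 17) = 17
Root (P2): min(15, 17, 10) = 10

10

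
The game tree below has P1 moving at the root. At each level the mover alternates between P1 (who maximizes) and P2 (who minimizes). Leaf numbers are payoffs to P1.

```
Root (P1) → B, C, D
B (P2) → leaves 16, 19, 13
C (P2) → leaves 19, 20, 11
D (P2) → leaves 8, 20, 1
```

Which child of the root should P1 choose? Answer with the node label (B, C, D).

B (P2): min(16, 19, 13) = 13
C (P2): min(19, 20, 11) = 11
D (P2): min(8, 20, 1) = 1
Root (P1): max(13, 11, 1) = 13
P1 picks the child with the highest value: B (value 13).

B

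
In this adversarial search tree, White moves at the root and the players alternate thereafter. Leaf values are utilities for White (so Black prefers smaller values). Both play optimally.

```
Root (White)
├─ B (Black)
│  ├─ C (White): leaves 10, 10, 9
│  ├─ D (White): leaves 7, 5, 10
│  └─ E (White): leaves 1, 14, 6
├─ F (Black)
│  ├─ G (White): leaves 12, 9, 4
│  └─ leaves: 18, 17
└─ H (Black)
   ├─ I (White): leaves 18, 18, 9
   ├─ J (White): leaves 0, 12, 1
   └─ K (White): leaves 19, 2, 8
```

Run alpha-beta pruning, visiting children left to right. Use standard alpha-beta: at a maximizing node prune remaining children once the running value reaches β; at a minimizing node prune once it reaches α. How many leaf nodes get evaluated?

C [α=-∞,β=+∞]: v=10
D [α=-∞,β=10]: v=10
E [α=-∞,β=10]: v=14 after child 2 ≥ β → β-cutoff, skip 1
B [α=-∞,β=+∞]: v=10
G [α=10,β=+∞]: v=12
F [α=10,β=+∞]: v=12
I [α=12,β=+∞]: v=18
J [α=12,β=18]: v=12
H [α=12,β=+∞]: v=12 after child 2 ≤ α → α-cutoff, skip 1
Root [α=-∞,β=+∞]: v=12
Leaves evaluated: 19 of 23.

19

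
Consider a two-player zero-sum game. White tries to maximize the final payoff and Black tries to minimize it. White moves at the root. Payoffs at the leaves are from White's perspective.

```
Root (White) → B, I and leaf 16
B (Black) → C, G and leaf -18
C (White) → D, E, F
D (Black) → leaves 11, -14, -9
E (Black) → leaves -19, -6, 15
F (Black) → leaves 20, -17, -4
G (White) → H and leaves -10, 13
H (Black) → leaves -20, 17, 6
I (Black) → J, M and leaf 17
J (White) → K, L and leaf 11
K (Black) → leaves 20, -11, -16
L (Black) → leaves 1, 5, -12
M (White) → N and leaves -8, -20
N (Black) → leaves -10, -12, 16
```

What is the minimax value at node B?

D: min(11, -14, -9) = -14
E: min(-19, -6, 15) = -19
F: min(20, -17, -4) = -17
C: max(-14, -19, -17) = -14
H: min(-20, 17, 6) = -20
G: max(-20, -10, 13) = 13
B: min(-14, 13, -18) = -18

-18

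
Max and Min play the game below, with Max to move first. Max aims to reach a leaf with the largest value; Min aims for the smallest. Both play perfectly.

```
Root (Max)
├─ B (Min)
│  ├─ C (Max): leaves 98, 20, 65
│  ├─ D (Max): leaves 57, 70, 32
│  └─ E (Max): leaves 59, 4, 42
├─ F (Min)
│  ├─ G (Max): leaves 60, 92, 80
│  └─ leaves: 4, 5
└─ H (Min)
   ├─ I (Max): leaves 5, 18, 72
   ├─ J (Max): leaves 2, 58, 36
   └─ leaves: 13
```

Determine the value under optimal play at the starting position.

C (Max): max(98, 20, 65) = 98
D (Max): max(57, 70, 32) = 70
E (Max): max(59, 4, 42) = 59
B (Min): min(98, 70, 59) = 59
G (Max): max(60, 92, 80) = 92
F (Min): min(92, 4, 5) = 4
I (Max): max(5, 18, 72) = 72
J (Max): max(2, 58, 36) = 58
H (Min): min(72, 58, 13) = 13
Root (Max): max(59, 4, 13) = 59

59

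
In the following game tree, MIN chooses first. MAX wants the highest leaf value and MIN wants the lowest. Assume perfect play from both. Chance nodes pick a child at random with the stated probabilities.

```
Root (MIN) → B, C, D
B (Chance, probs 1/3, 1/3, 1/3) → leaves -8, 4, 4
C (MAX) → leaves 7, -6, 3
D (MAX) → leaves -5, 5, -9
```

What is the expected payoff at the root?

0

B (Chance): 1/3·-8 + 1/3·4 + 1/3·4 = 0
C (MAX): max(7, -6, 3) = 7
D (MAX): max(-5, 5, -9) = 5
Root (MIN): min(0, 7, 5) = 0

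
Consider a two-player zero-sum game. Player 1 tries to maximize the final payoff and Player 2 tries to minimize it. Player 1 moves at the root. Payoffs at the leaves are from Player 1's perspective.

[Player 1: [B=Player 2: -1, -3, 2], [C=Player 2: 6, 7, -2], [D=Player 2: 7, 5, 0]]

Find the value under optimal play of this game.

0

B (Player 2): min(-1, -3, 2) = -3
C (Player 2): min(6, 7, -2) = -2
D (Player 2): min(7, 5, 0) = 0
Root (Player 1): max(-3, -2, 0) = 0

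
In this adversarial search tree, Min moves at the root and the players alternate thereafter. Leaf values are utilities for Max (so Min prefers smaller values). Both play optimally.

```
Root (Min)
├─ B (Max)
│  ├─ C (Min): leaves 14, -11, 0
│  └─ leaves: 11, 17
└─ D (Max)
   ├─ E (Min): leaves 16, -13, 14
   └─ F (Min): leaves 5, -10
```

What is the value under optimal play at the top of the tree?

C (Min): min(14, -11, 0) = -11
B (Max): max(-11, 11, 17) = 17
E (Min): min(16, -13, 14) = -13
F (Min): min(5, -10) = -10
D (Max): max(-13, -10) = -10
Root (Min): min(17, -10) = -10

-10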